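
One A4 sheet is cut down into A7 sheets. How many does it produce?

A4 = 210 × 297 mm; A7 = 74 × 105 mm.
Each halving step doubles the count; 3 steps from A4 to A7.
2^3 = 8.

8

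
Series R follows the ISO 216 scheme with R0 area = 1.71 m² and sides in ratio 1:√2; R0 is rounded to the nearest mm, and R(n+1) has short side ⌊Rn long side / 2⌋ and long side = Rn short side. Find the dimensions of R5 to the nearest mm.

194 × 275 mm

Let R0's short side be w mm. w · w√2 = 1.71 m² = 1,710,000 mm², so w ≈ 1099.6 mm and w√2 ≈ 1555.1 mm → R0 = 1100 × 1555 mm.
R1: ⌊1555/2⌋ × 1100 = 777 × 1100 mm
R2: ⌊1100/2⌋ × 777 = 550 × 777 mm
R3: ⌊777/2⌋ × 550 = 388 × 550 mm
R4: ⌊550/2⌋ × 388 = 275 × 388 mm
R5: ⌊388/2⌋ × 275 = 194 × 275 mm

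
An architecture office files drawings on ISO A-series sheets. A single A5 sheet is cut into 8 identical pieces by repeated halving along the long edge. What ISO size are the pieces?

A8

8 = 2^3, so 3 halving steps.
A5 → A6 → … → A8 after 3 steps.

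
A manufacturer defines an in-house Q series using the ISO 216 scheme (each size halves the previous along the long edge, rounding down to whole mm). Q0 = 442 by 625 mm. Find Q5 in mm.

78 × 110 mm

Q1: ⌊625/2⌋ × 442 = 312 × 442 mm
Q2: ⌊442/2⌋ × 312 = 221 × 312 mm
Q3: ⌊312/2⌋ × 221 = 156 × 221 mm
Q4: ⌊221/2⌋ × 156 = 110 × 156 mm
Q5: ⌊156/2⌋ × 110 = 78 × 110 mm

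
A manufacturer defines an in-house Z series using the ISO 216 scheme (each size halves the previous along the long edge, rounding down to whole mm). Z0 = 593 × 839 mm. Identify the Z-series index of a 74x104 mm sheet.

Z6

Z0: 593 × 839 mm
Z1: 419 × 593 mm
Z2: 296 × 419 mm
Z3: 209 × 296 mm
Z4: 148 × 209 mm
Z5: 104 × 148 mm
Z6: 74 × 104 mm
Z7: 52 × 74 mm
→ matches Z6.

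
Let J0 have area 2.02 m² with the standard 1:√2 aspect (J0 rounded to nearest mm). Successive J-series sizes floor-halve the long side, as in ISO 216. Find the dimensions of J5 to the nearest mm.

Let J0's short side be w mm. w · w√2 = 2.02 m² = 2,020,000 mm², so w ≈ 1195.1 mm and w√2 ≈ 1690.2 mm → J0 = 1195 × 1690 mm.
J1: ⌊1690/2⌋ × 1195 = 845 × 1195 mm
J2: ⌊1195/2⌋ × 845 = 597 × 845 mm
J3: ⌊845/2⌋ × 597 = 422 × 597 mm
J4: ⌊597/2⌋ × 422 = 298 × 422 mm
J5: ⌊422/2⌋ × 298 = 211 × 298 mm

211 × 298 mm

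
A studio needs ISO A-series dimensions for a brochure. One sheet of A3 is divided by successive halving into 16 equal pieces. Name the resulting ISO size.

A7

16 = 2^4, so 4 halving steps.
A3 → A4 → … → A7 after 4 steps.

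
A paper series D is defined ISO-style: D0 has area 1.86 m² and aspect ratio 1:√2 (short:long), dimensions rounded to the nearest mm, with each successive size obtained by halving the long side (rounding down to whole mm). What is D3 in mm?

405 × 573 mm

Let D0's short side be w mm. w · w√2 = 1.86 m² = 1,860,000 mm², so w ≈ 1146.8 mm and w√2 ≈ 1621.9 mm → D0 = 1147 × 1622 mm.
D1: ⌊1622/2⌋ × 1147 = 811 × 1147 mm
D2: ⌊1147/2⌋ × 811 = 573 × 811 mm
D3: ⌊811/2⌋ × 573 = 405 × 573 mm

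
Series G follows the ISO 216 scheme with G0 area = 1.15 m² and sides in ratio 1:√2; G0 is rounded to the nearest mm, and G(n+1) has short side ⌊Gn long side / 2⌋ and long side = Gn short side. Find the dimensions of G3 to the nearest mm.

Let G0's short side be w mm. w · w√2 = 1.15 m² = 1,150,000 mm², so w ≈ 901.8 mm and w√2 ≈ 1275.3 mm → G0 = 902 × 1275 mm.
G1: ⌊1275/2⌋ × 902 = 637 × 902 mm
G2: ⌊902/2⌋ × 637 = 451 × 637 mm
G3: ⌊637/2⌋ × 451 = 318 × 451 mm

318 × 451 mm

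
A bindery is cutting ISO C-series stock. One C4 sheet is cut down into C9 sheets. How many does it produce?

Each ISO step halves the sheet: 1 × C4 → 2 × C5 → 4 × C6 → 8 × C7 → …
From C4 to C9 is 5 halving steps: 2^5 = 32.

32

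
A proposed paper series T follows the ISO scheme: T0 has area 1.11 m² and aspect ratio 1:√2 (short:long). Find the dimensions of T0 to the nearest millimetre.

Let the short side be w mm. Then w · w√2 = 1.11 m² = 1,110,000 mm².
w² = 1,110,000/√2, so w ≈ 885.9 mm; long side = w√2 ≈ 1252.9 mm.

886 × 1253 mm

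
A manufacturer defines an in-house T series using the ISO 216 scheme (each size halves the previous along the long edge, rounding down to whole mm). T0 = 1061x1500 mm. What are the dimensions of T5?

187 × 265 mm

T1: ⌊1500/2⌋ × 1061 = 750 × 1061 mm
T2: ⌊1061/2⌋ × 750 = 530 × 750 mm
T3: ⌊750/2⌋ × 530 = 375 × 530 mm
T4: ⌊530/2⌋ × 375 = 265 × 375 mm
T5: ⌊375/2⌋ × 265 = 187 × 265 mm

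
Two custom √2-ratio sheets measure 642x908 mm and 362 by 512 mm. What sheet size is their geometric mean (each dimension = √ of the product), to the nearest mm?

Short side: √(642 · 362) = √232404 ≈ 482.1 → 482 mm
Long side: √(908 · 512) = √464896 ≈ 681.8 → 682 mm

482 × 682 mm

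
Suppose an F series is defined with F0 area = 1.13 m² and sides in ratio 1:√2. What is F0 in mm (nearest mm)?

Let the short side be w mm. Then w · w√2 = 1.13 m² = 1,130,000 mm².
w² = 1,130,000/√2, so w ≈ 893.9 mm; long side = w√2 ≈ 1264.1 mm.

894 × 1264 mm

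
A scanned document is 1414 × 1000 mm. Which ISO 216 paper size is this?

B0 (1000 × 1414 mm)

Aspect ratio 1414/1000 ≈ 1.414 — close to the ISO √2 ≈ 1.414.
In the B-series (B0 = 1000 × 1414 mm): B0 = 1000 × 1414 mm.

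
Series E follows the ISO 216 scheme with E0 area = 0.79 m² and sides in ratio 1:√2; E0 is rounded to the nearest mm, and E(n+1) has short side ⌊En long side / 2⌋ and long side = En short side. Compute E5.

Let E0's short side be w mm. w · w√2 = 0.79 m² = 790,000 mm², so w ≈ 747.4 mm and w√2 ≈ 1057.0 mm → E0 = 747 × 1057 mm.
E1: ⌊1057/2⌋ × 747 = 528 × 747 mm
E2: ⌊747/2⌋ × 528 = 373 × 528 mm
E3: ⌊528/2⌋ × 373 = 264 × 373 mm
E4: ⌊373/2⌋ × 264 = 186 × 264 mm
E5: ⌊264/2⌋ × 186 = 132 × 186 mm

132 × 186 mm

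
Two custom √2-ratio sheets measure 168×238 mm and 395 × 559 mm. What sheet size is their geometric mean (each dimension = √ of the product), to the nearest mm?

258 × 365 mm

Short side: √(168 · 395) = √66360 ≈ 257.6 → 258 mm
Long side: √(238 · 559) = √133042 ≈ 364.7 → 365 mm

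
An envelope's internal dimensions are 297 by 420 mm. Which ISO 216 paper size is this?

Aspect ratio 420/297 ≈ 1.414 — close to the ISO √2 ≈ 1.414.
In the A-series (A0 area = 1 m²): A3 = 297 × 420 mm.

A3 (297 × 420 mm)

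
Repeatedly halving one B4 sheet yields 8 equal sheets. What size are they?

B7

8 = 2^3, so 3 halving steps.
B4 → B5 → … → B7 after 3 steps.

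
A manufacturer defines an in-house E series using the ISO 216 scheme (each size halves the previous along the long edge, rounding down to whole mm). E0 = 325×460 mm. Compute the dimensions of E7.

28 × 40 mm

E1 = 230 × 325 mm (from E0 by 1 halving).
E2: ⌊325/2⌋ × 230 = 162 × 230 mm
E3: ⌊230/2⌋ × 162 = 115 × 162 mm
E4: ⌊162/2⌋ × 115 = 81 × 115 mm
E5: ⌊115/2⌋ × 81 = 57 × 81 mm
E6: ⌊81/2⌋ × 57 = 40 × 57 mm
E7: ⌊57/2⌋ × 40 = 28 × 40 mm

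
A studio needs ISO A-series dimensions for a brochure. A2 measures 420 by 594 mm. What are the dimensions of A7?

74 × 105 mm

A3: ⌊594/2⌋ × 420 = 297 × 420 mm
A4: ⌊420/2⌋ × 297 = 210 × 297 mm
A5: ⌊297/2⌋ × 210 = 148 × 210 mm
A6: ⌊210/2⌋ × 148 = 105 × 148 mm
A7: ⌊148/2⌋ × 105 = 74 × 105 mm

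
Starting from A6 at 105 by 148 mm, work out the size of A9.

A7: ⌊148/2⌋ × 105 = 74 × 105 mm
A8: ⌊105/2⌋ × 74 = 52 × 74 mm
A9: ⌊74/2⌋ × 52 = 37 × 52 mm

37 × 52 mm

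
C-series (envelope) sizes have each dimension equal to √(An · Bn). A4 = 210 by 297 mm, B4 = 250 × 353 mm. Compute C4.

Short side: √(210 · 250) = √52500 ≈ 229.1 → 229 mm
Long side: √(297 · 353) = √104841 ≈ 323.8 → 324 mm

229 × 324 mm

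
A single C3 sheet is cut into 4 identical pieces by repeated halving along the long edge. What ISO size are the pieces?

4 = 2^2, so 2 halving steps.
C3 → C4 → … → C5 after 2 steps.

C5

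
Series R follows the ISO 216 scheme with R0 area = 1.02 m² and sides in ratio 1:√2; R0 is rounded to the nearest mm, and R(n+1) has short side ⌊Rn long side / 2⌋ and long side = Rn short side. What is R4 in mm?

212 × 300 mm

Let R0's short side be w mm. w · w√2 = 1.02 m² = 1,020,000 mm², so w ≈ 849.3 mm and w√2 ≈ 1201.0 mm → R0 = 849 × 1201 mm.
R1: ⌊1201/2⌋ × 849 = 600 × 849 mm
R2: ⌊849/2⌋ × 600 = 424 × 600 mm
R3: ⌊600/2⌋ × 424 = 300 × 424 mm
R4: ⌊424/2⌋ × 300 = 212 × 300 mm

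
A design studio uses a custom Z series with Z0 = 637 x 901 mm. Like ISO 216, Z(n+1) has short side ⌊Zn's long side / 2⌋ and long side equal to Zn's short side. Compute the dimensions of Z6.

Z1: ⌊901/2⌋ × 637 = 450 × 637 mm
Z2: ⌊637/2⌋ × 450 = 318 × 450 mm
Z3: ⌊450/2⌋ × 318 = 225 × 318 mm
Z4: ⌊318/2⌋ × 225 = 159 × 225 mm
Z5: ⌊225/2⌋ × 159 = 112 × 159 mm
Z6: ⌊159/2⌋ × 112 = 79 × 112 mm

79 × 112 mm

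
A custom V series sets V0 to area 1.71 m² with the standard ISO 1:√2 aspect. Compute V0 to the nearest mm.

1100 × 1555 mm

Let the short side be w mm. Then w · w√2 = 1.71 m² = 1,710,000 mm².
w² = 1,710,000/√2, so w ≈ 1099.6 mm; long side = w√2 ≈ 1555.1 mm.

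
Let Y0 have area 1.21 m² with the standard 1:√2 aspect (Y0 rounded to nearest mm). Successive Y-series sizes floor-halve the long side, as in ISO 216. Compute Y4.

Let Y0's short side be w mm. w · w√2 = 1.21 m² = 1,210,000 mm², so w ≈ 925.0 mm and w√2 ≈ 1308.1 mm → Y0 = 925 × 1308 mm.
Y1: ⌊1308/2⌋ × 925 = 654 × 925 mm
Y2: ⌊925/2⌋ × 654 = 462 × 654 mm
Y3: ⌊654/2⌋ × 462 = 327 × 462 mm
Y4: ⌊462/2⌋ × 327 = 231 × 327 mm

231 × 327 mm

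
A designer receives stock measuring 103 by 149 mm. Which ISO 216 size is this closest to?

A6 (105 × 148 mm)

Aspect ratio 149/103 ≈ 1.447 (ISO target is √2 ≈ 1.414).
In the A-series (A0 area = 1 m²): A6 = 105 × 148 mm.
Off by 3 mm total — nearest standard size.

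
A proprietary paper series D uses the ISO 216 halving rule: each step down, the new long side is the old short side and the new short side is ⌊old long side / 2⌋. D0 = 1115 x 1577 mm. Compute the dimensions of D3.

394 × 557 mm

D1: ⌊1577/2⌋ × 1115 = 788 × 1115 mm
D2: ⌊1115/2⌋ × 788 = 557 × 788 mm
D3: ⌊788/2⌋ × 557 = 394 × 557 mm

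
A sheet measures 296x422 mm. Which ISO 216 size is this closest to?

Aspect ratio 422/296 ≈ 1.426 — close to the ISO √2 ≈ 1.414.
In the A-series (A0 area = 1 m²): A3 = 297 × 420 mm.
Off by 3 mm total — nearest standard size.

A3 (297 × 420 mm)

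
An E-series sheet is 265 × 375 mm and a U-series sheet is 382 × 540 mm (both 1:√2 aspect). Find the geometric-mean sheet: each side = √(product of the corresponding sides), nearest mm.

318 × 450 mm

Short side: √(265 · 382) = √101230 ≈ 318.2 → 318 mm
Long side: √(375 · 540) = √202500 ≈ 450.0 → 450 mm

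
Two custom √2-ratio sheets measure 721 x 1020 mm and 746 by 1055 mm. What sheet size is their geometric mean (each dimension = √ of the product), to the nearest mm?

Short side: √(721 · 746) = √537866 ≈ 733.4 → 733 mm
Long side: √(1020 · 1055) = √1076100 ≈ 1037.4 → 1037 mm

733 × 1037 mm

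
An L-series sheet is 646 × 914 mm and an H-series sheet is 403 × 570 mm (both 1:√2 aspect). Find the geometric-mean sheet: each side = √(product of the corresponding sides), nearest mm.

510 × 722 mm

Short side: √(646 · 403) = √260338 ≈ 510.2 → 510 mm
Long side: √(914 · 570) = √520980 ≈ 721.8 → 722 mm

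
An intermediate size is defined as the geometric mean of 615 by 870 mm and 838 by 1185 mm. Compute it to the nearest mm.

718 × 1015 mm

Short side: √(615 · 838) = √515370 ≈ 717.9 → 718 mm
Long side: √(870 · 1185) = √1030950 ≈ 1015.4 → 1015 mm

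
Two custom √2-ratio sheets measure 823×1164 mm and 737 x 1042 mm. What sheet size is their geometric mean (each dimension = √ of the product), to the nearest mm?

779 × 1101 mm

Short side: √(823 · 737) = √606551 ≈ 778.8 → 779 mm
Long side: √(1164 · 1042) = √1212888 ≈ 1101.3 → 1101 mm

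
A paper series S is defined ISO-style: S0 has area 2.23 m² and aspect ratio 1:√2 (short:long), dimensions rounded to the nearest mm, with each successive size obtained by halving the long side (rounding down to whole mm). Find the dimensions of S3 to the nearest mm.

444 × 628 mm

Let S0's short side be w mm. w · w√2 = 2.23 m² = 2,230,000 mm², so w ≈ 1255.7 mm and w√2 ≈ 1775.9 mm → S0 = 1256 × 1776 mm.
S1: ⌊1776/2⌋ × 1256 = 888 × 1256 mm
S2: ⌊1256/2⌋ × 888 = 628 × 888 mm
S3: ⌊888/2⌋ × 628 = 444 × 628 mm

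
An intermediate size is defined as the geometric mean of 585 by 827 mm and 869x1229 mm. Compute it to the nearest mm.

713 × 1008 mm

Short side: √(585 · 869) = √508365 ≈ 713.0 → 713 mm
Long side: √(827 · 1229) = √1016383 ≈ 1008.2 → 1008 mm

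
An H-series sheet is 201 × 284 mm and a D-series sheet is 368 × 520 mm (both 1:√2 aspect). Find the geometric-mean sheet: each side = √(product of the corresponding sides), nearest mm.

272 × 384 mm

Short side: √(201 · 368) = √73968 ≈ 272.0 → 272 mm
Long side: √(284 · 520) = √147680 ≈ 384.3 → 384 mm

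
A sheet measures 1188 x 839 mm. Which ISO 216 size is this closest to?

A0 (841 × 1189 mm)

Aspect ratio 1188/839 ≈ 1.416 — close to the ISO √2 ≈ 1.414.
In the A-series (A0 area = 1 m²): A0 = 841 × 1189 mm.
Off by 3 mm total — nearest standard size.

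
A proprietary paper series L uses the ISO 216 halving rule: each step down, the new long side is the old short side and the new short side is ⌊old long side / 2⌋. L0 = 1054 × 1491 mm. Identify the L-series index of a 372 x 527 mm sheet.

L0: 1054 × 1491 mm
L1: 745 × 1054 mm
L2: 527 × 745 mm
L3: 372 × 527 mm
L4: 263 × 372 mm
→ matches L3.

L3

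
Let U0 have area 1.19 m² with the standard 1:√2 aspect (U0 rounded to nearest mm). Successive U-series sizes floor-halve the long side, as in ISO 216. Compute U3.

Let U0's short side be w mm. w · w√2 = 1.19 m² = 1,190,000 mm², so w ≈ 917.3 mm and w√2 ≈ 1297.3 mm → U0 = 917 × 1297 mm.
U1: ⌊1297/2⌋ × 917 = 648 × 917 mm
U2: ⌊917/2⌋ × 648 = 458 × 648 mm
U3: ⌊648/2⌋ × 458 = 324 × 458 mm

324 × 458 mm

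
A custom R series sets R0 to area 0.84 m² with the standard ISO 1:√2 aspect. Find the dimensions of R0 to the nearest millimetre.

771 × 1090 mm

Let the short side be w mm. Then w · w√2 = 0.84 m² = 840,000 mm².
w² = 840,000/√2, so w ≈ 770.7 mm; long side = w√2 ≈ 1089.9 mm.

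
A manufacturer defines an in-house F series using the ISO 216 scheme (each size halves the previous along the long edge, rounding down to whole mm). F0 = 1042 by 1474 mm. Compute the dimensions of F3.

F1: ⌊1474/2⌋ × 1042 = 737 × 1042 mm
F2: ⌊1042/2⌋ × 737 = 521 × 737 mm
F3: ⌊737/2⌋ × 521 = 368 × 521 mm

368 × 521 mm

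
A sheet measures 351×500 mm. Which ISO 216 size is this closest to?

Aspect ratio 500/351 ≈ 1.425 — close to the ISO √2 ≈ 1.414.
In the B-series (B0 = 1000 × 1414 mm): B3 = 353 × 500 mm.
Off by 2 mm total — nearest standard size.

B3 (353 × 500 mm)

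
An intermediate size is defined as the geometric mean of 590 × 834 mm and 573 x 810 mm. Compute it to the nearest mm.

Short side: √(590 · 573) = √338070 ≈ 581.4 → 581 mm
Long side: √(834 · 810) = √675540 ≈ 821.9 → 822 mm

581 × 822 mm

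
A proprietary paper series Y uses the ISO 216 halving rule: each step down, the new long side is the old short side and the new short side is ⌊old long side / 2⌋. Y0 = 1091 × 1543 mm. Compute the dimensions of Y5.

Y1: ⌊1543/2⌋ × 1091 = 771 × 1091 mm
Y2: ⌊1091/2⌋ × 771 = 545 × 771 mm
Y3: ⌊771/2⌋ × 545 = 385 × 545 mm
Y4: ⌊545/2⌋ × 385 = 272 × 385 mm
Y5: ⌊385/2⌋ × 272 = 192 × 272 mm

192 × 272 mm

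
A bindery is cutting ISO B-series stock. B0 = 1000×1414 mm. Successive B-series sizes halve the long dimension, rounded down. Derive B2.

B1: ⌊1414/2⌋ × 1000 = 707 × 1000 mm
B2: ⌊1000/2⌋ × 707 = 500 × 707 mm

500 × 707 mm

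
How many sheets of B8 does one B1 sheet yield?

Each ISO step halves the sheet: 1 × B1 → 2 × B2 → 4 × B3 → 8 × B4 → …
From B1 to B8 is 7 halving steps: 2^7 = 128.

128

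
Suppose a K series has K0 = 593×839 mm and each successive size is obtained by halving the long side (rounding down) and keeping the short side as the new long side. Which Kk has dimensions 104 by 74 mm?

K0: 593 × 839 mm
K1: 419 × 593 mm
K2: 296 × 419 mm
K3: 209 × 296 mm
K4: 148 × 209 mm
K5: 104 × 148 mm
K6: 74 × 104 mm
K7: 52 × 74 mm
→ matches K6.

K6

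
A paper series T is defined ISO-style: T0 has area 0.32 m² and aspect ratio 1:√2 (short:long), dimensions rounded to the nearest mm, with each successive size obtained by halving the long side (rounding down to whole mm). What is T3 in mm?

Let T0's short side be w mm. w · w√2 = 0.32 m² = 320,000 mm², so w ≈ 475.7 mm and w√2 ≈ 672.7 mm → T0 = 476 × 673 mm.
T1: ⌊673/2⌋ × 476 = 336 × 476 mm
T2: ⌊476/2⌋ × 336 = 238 × 336 mm
T3: ⌊336/2⌋ × 238 = 168 × 238 mm

168 × 238 mm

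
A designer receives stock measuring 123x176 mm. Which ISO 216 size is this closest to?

B6 (125 × 176 mm)

Aspect ratio 176/123 ≈ 1.431 (ISO target is √2 ≈ 1.414).
In the B-series (B0 = 1000 × 1414 mm): B6 = 125 × 176 mm.
Off by 2 mm total — nearest standard size.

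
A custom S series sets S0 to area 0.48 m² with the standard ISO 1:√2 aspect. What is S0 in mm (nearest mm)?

Let the short side be w mm. Then w · w√2 = 0.48 m² = 480,000 mm².
w² = 480,000/√2, so w ≈ 582.6 mm; long side = w√2 ≈ 823.9 mm.

583 × 824 mm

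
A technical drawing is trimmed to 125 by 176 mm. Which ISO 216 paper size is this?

B6 (125 × 176 mm)

Aspect ratio 176/125 ≈ 1.408 — close to the ISO √2 ≈ 1.414.
In the B-series (B0 = 1000 × 1414 mm): B6 = 125 × 176 mm.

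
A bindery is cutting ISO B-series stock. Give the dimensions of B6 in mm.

B0 = 1000 × 1414 mm (B0 has a 1000 mm short side, aspect 1:√2).
B1: ⌊1414/2⌋ × 1000 = 707 × 1000 mm
B2: ⌊1000/2⌋ × 707 = 500 × 707 mm
B3: ⌊707/2⌋ × 500 = 353 × 500 mm
B4: ⌊500/2⌋ × 353 = 250 × 353 mm
B5: ⌊353/2⌋ × 250 = 176 × 250 mm
B6: ⌊250/2⌋ × 176 = 125 × 176 mm

125 × 176 mm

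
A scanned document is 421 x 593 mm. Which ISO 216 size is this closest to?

Aspect ratio 593/421 ≈ 1.409 — close to the ISO √2 ≈ 1.414.
In the A-series (A0 area = 1 m²): A2 = 420 × 594 mm.
Off by 2 mm total — nearest standard size.

A2 (420 × 594 mm)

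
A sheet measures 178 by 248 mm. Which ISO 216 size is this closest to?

Aspect ratio 248/178 ≈ 1.393 (ISO target is √2 ≈ 1.414).
In the B-series (B0 = 1000 × 1414 mm): B5 = 176 × 250 mm.
Off by 4 mm total — nearest standard size.

B5 (176 × 250 mm)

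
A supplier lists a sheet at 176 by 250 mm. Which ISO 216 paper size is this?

B5 (176 × 250 mm)

Aspect ratio 250/176 ≈ 1.420 — close to the ISO √2 ≈ 1.414.
In the B-series (B0 = 1000 × 1414 mm): B5 = 176 × 250 mm.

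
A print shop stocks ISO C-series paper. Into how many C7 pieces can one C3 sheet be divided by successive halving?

16

Each ISO step halves the sheet: 1 × C3 → 2 × C4 → 4 × C5 → 8 × C6 → …
From C3 to C7 is 4 halving steps: 2^4 = 16.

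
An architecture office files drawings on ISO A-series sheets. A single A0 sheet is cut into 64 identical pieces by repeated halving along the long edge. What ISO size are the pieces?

64 = 2^6, so 6 halving steps.
A0 → A1 → … → A6 after 6 steps.

A6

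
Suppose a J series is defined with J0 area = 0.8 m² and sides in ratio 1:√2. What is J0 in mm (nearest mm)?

752 × 1064 mm

Let the short side be w mm. Then w · w√2 = 0.8 m² = 800,000 mm².
w² = 800,000/√2, so w ≈ 752.1 mm; long side = w√2 ≈ 1063.7 mm.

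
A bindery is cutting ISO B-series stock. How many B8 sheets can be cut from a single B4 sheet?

16

Each ISO step halves the sheet: 1 × B4 → 2 × B5 → 4 × B6 → 8 × B7 → …
From B4 to B8 is 4 halving steps: 2^4 = 16.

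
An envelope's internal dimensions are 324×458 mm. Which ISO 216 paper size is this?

C3 (324 × 458 mm)

Aspect ratio 458/324 ≈ 1.414 — close to the ISO √2 ≈ 1.414.
In the C-series (envelope sizes, between A and B): C3 = 324 × 458 mm.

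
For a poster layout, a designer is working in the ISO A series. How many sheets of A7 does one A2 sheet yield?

32

Each ISO step halves the sheet: 1 × A2 → 2 × A3 → 4 × A4 → 8 × A5 → …
From A2 to A7 is 5 halving steps: 2^5 = 32.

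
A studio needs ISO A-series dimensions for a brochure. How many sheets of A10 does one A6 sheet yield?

16

Each ISO step halves the sheet: 1 × A6 → 2 × A7 → 4 × A8 → 8 × A9 → …
From A6 to A10 is 4 halving steps: 2^4 = 16.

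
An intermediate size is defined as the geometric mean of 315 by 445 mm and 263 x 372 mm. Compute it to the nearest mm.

Short side: √(315 · 263) = √82845 ≈ 287.8 → 288 mm
Long side: √(445 · 372) = √165540 ≈ 406.9 → 407 mm

288 × 407 mm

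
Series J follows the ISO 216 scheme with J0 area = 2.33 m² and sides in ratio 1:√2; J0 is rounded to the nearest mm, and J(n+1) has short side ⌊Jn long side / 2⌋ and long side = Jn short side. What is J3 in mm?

Let J0's short side be w mm. w · w√2 = 2.33 m² = 2,330,000 mm², so w ≈ 1283.6 mm and w√2 ≈ 1815.2 mm → J0 = 1284 × 1815 mm.
J1: ⌊1815/2⌋ × 1284 = 907 × 1284 mm
J2: ⌊1284/2⌋ × 907 = 642 × 907 mm
J3: ⌊907/2⌋ × 642 = 453 × 642 mm

453 × 642 mm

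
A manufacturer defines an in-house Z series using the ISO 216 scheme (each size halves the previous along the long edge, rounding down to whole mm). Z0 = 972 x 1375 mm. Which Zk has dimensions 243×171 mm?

Z0: 972 × 1375 mm
Z1: 687 × 972 mm
Z2: 486 × 687 mm
Z3: 343 × 486 mm
Z4: 243 × 343 mm
Z5: 171 × 243 mm
Z6: 121 × 171 mm
→ matches Z5.

Z5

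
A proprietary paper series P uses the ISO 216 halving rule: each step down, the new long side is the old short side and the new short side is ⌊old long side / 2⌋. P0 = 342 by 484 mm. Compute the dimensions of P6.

42 × 60 mm

P1 = 242 × 342 mm (from P0 by 1 halving).
P2: ⌊342/2⌋ × 242 = 171 × 242 mm
P3: ⌊242/2⌋ × 171 = 121 × 171 mm
P4: ⌊171/2⌋ × 121 = 85 × 121 mm
P5: ⌊121/2⌋ × 85 = 60 × 85 mm
P6: ⌊85/2⌋ × 60 = 42 × 60 mm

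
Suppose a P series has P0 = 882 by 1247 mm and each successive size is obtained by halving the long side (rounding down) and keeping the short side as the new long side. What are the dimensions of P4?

220 × 311 mm

P1: ⌊1247/2⌋ × 882 = 623 × 882 mm
P2: ⌊882/2⌋ × 623 = 441 × 623 mm
P3: ⌊623/2⌋ × 441 = 311 × 441 mm
P4: ⌊441/2⌋ × 311 = 220 × 311 mm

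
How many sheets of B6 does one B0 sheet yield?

B0 = 1000 × 1414 mm; B6 = 125 × 176 mm.
Each halving step doubles the count; 6 steps from B0 to B6.
2^6 = 64.

64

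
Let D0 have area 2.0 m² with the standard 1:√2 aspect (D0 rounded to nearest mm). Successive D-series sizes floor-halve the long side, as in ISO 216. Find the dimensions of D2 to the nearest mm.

594 × 841 mm

Let D0's short side be w mm. w · w√2 = 2.0 m² = 2,000,000 mm², so w ≈ 1189.2 mm and w√2 ≈ 1681.8 mm → D0 = 1189 × 1682 mm.
D1: ⌊1682/2⌋ × 1189 = 841 × 1189 mm
D2: ⌊1189/2⌋ × 841 = 594 × 841 mm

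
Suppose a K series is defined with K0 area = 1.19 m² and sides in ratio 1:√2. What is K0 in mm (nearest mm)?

917 × 1297 mm

Let the short side be w mm. Then w · w√2 = 1.19 m² = 1,190,000 mm².
w² = 1,190,000/√2, so w ≈ 917.3 mm; long side = w√2 ≈ 1297.3 mm.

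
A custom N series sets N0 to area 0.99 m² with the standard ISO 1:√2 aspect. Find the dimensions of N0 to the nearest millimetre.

Let the short side be w mm. Then w · w√2 = 0.99 m² = 990,000 mm².
w² = 990,000/√2, so w ≈ 836.7 mm; long side = w√2 ≈ 1183.2 mm.

837 × 1183 mm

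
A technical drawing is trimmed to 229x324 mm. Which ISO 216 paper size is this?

Aspect ratio 324/229 ≈ 1.415 — close to the ISO √2 ≈ 1.414.
In the C-series (envelope sizes, between A and B): C4 = 229 × 324 mm.

C4 (229 × 324 mm)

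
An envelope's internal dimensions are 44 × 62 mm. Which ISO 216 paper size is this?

Aspect ratio 62/44 ≈ 1.409 — close to the ISO √2 ≈ 1.414.
In the B-series (B0 = 1000 × 1414 mm): B9 = 44 × 62 mm.

B9 (44 × 62 mm)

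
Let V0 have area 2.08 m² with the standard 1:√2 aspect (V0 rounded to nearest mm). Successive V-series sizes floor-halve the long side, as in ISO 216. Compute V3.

428 × 606 mm

Let V0's short side be w mm. w · w√2 = 2.08 m² = 2,080,000 mm², so w ≈ 1212.8 mm and w√2 ≈ 1715.1 mm → V0 = 1213 × 1715 mm.
V1: ⌊1715/2⌋ × 1213 = 857 × 1213 mm
V2: ⌊1213/2⌋ × 857 = 606 × 857 mm
V3: ⌊857/2⌋ × 606 = 428 × 606 mm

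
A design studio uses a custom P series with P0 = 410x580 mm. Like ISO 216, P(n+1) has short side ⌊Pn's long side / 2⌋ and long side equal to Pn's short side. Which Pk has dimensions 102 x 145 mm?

P4

P0: 410 × 580 mm
P1: 290 × 410 mm
P2: 205 × 290 mm
P3: 145 × 205 mm
P4: 102 × 145 mm
P5: 72 × 102 mm
→ matches P4.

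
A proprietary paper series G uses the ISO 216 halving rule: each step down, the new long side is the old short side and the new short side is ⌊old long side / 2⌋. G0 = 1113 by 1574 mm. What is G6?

G1 = 787 × 1113 mm (from G0 by 1 halving).
G2: ⌊1113/2⌋ × 787 = 556 × 787 mm
G3: ⌊787/2⌋ × 556 = 393 × 556 mm
G4: ⌊556/2⌋ × 393 = 278 × 393 mm
G5: ⌊393/2⌋ × 278 = 196 × 278 mm
G6: ⌊278/2⌋ × 196 = 139 × 196 mm

139 × 196 mm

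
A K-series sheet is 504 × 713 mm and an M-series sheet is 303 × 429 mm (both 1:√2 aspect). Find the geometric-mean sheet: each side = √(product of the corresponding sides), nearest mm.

391 × 553 mm

Short side: √(504 · 303) = √152712 ≈ 390.8 → 391 mm
Long side: √(713 · 429) = √305877 ≈ 553.1 → 553 mm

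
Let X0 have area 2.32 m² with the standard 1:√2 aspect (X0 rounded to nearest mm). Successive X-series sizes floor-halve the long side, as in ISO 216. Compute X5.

Let X0's short side be w mm. w · w√2 = 2.32 m² = 2,320,000 mm², so w ≈ 1280.8 mm and w√2 ≈ 1811.3 mm → X0 = 1281 × 1811 mm.
X1: ⌊1811/2⌋ × 1281 = 905 × 1281 mm
X2: ⌊1281/2⌋ × 905 = 640 × 905 mm
X3: ⌊905/2⌋ × 640 = 452 × 640 mm
X4: ⌊640/2⌋ × 452 = 320 × 452 mm
X5: ⌊452/2⌋ × 320 = 226 × 320 mm

226 × 320 mm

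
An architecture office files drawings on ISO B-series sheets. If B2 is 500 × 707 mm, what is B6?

B3: ⌊707/2⌋ × 500 = 353 × 500 mm
B4: ⌊500/2⌋ × 353 = 250 × 353 mm
B5: ⌊353/2⌋ × 250 = 176 × 250 mm
B6: ⌊250/2⌋ × 176 = 125 × 176 mm

125 × 176 mm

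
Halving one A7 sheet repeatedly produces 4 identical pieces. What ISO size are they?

4 = 2^2, so 2 halving steps.
A7 → A8 → … → A9 after 2 steps.

A9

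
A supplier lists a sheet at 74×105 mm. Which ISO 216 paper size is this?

A7 (74 × 105 mm)

Aspect ratio 105/74 ≈ 1.419 — close to the ISO √2 ≈ 1.414.
In the A-series (A0 area = 1 m²): A7 = 74 × 105 mm.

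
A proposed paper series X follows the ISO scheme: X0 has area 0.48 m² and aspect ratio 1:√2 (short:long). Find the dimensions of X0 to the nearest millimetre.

583 × 824 mm

Let the short side be w mm. Then w · w√2 = 0.48 m² = 480,000 mm².
w² = 480,000/√2, so w ≈ 582.6 mm; long side = w√2 ≈ 823.9 mm.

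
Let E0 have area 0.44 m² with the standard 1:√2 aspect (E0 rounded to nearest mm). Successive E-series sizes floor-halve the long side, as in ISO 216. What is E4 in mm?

Let E0's short side be w mm. w · w√2 = 0.44 m² = 440,000 mm², so w ≈ 557.8 mm and w√2 ≈ 788.8 mm → E0 = 558 × 789 mm.
E1: ⌊789/2⌋ × 558 = 394 × 558 mm
E2: ⌊558/2⌋ × 394 = 279 × 394 mm
E3: ⌊394/2⌋ × 279 = 197 × 279 mm
E4: ⌊279/2⌋ × 197 = 139 × 197 mm

139 × 197 mm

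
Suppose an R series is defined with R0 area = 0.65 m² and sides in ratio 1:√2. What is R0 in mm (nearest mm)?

Let the short side be w mm. Then w · w√2 = 0.65 m² = 650,000 mm².
w² = 650,000/√2, so w ≈ 678.0 mm; long side = w√2 ≈ 958.8 mm.

678 × 959 mm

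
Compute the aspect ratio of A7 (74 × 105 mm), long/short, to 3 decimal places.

1.419

105 / 74 = 1.419
ISO 216 targets √2 ≈ 1.414; the +0.005 deviation is from mm rounding.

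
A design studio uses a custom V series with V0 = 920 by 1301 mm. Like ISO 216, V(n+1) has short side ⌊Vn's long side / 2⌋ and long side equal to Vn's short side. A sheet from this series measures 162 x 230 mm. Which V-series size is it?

V5

V0: 920 × 1301 mm
V1: 650 × 920 mm
V2: 460 × 650 mm
V3: 325 × 460 mm
V4: 230 × 325 mm
V5: 162 × 230 mm
V6: 115 × 162 mm
→ matches V5.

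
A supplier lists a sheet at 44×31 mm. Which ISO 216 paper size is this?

B10 (31 × 44 mm)

Aspect ratio 44/31 ≈ 1.419 — close to the ISO √2 ≈ 1.414.
In the B-series (B0 = 1000 × 1414 mm): B10 = 31 × 44 mm.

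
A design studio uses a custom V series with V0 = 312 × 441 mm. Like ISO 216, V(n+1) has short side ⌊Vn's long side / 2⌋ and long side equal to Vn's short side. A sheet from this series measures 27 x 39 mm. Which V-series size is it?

V7

V0: 312 × 441 mm
V1: 220 × 312 mm
V2: 156 × 220 mm
V3: 110 × 156 mm
V4: 78 × 110 mm
V5: 55 × 78 mm
V6: 39 × 55 mm
V7: 27 × 39 mm
V8: 19 × 27 mm
→ matches V7.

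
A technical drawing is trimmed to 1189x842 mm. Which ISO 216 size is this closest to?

A0 (841 × 1189 mm)

Aspect ratio 1189/842 ≈ 1.412 — close to the ISO √2 ≈ 1.414.
In the A-series (A0 area = 1 m²): A0 = 841 × 1189 mm.
Off by 1 mm total — nearest standard size.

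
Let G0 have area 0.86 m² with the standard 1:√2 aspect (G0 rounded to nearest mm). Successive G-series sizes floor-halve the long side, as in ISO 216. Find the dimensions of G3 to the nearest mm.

Let G0's short side be w mm. w · w√2 = 0.86 m² = 860,000 mm², so w ≈ 779.8 mm and w√2 ≈ 1102.8 mm → G0 = 780 × 1103 mm.
G1: ⌊1103/2⌋ × 780 = 551 × 780 mm
G2: ⌊780/2⌋ × 551 = 390 × 551 mm
G3: ⌊551/2⌋ × 390 = 275 × 390 mm

275 × 390 mm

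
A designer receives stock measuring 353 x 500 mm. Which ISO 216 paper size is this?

B3 (353 × 500 mm)

Aspect ratio 500/353 ≈ 1.416 — close to the ISO √2 ≈ 1.414.
In the B-series (B0 = 1000 × 1414 mm): B3 = 353 × 500 mm.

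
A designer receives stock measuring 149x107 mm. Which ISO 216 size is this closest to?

Aspect ratio 149/107 ≈ 1.393 (ISO target is √2 ≈ 1.414).
In the A-series (A0 area = 1 m²): A6 = 105 × 148 mm.
Off by 3 mm total — nearest standard size.

A6 (105 × 148 mm)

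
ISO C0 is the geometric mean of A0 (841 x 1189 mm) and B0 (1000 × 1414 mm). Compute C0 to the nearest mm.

917 × 1297 mm

Short: √(841 · 1000) = √841000 ≈ 917.1 mm.
Long: √(1189 · 1414) = √1681246 ≈ 1296.6 mm.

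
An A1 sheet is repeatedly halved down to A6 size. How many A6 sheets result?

Each ISO step halves the sheet: 1 × A1 → 2 × A2 → 4 × A3 → 8 × A4 → …
From A1 to A6 is 5 halving steps: 2^5 = 32.

32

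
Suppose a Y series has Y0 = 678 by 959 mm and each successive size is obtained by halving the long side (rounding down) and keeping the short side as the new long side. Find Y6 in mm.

Y1: ⌊959/2⌋ × 678 = 479 × 678 mm
Y2: ⌊678/2⌋ × 479 = 339 × 479 mm
Y3: ⌊479/2⌋ × 339 = 239 × 339 mm
Y4: ⌊339/2⌋ × 239 = 169 × 239 mm
Y5: ⌊239/2⌋ × 169 = 119 × 169 mm
Y6: ⌊169/2⌋ × 119 = 84 × 119 mm

84 × 119 mm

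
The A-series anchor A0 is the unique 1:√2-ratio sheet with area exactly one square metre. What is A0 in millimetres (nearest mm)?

Let the short side be w mm. Then the long side is w√2 and w · w√2 = 10⁶ mm².
w² = 10⁶/√2, so w = 1000 / 2^(1/4) ≈ 840.9 mm; long side = 1000 · 2^(1/4) ≈ 1189.2 mm.

841 × 1189 mm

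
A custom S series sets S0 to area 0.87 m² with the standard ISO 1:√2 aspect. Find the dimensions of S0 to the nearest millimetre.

Let the short side be w mm. Then w · w√2 = 0.87 m² = 870,000 mm².
w² = 870,000/√2, so w ≈ 784.3 mm; long side = w√2 ≈ 1109.2 mm.

784 × 1109 mm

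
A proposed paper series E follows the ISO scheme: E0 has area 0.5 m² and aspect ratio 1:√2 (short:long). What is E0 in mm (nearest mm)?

Let the short side be w mm. Then w · w√2 = 0.5 m² = 500,000 mm².
w² = 500,000/√2, so w ≈ 594.6 mm; long side = w√2 ≈ 840.9 mm.

595 × 841 mm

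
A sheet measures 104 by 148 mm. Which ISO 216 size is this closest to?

A6 (105 × 148 mm)

Aspect ratio 148/104 ≈ 1.423 — close to the ISO √2 ≈ 1.414.
In the A-series (A0 area = 1 m²): A6 = 105 × 148 mm.
Off by 1 mm total — nearest standard size.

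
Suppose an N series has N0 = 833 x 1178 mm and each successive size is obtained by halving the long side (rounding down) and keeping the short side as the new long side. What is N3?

N1: ⌊1178/2⌋ × 833 = 589 × 833 mm
N2: ⌊833/2⌋ × 589 = 416 × 589 mm
N3: ⌊589/2⌋ × 416 = 294 × 416 mm

294 × 416 mm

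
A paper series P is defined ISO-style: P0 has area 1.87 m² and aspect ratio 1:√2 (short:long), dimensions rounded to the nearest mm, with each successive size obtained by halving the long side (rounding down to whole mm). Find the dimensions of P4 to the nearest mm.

287 × 406 mm

Let P0's short side be w mm. w · w√2 = 1.87 m² = 1,870,000 mm², so w ≈ 1149.9 mm and w√2 ≈ 1626.2 mm → P0 = 1150 × 1626 mm.
P1: ⌊1626/2⌋ × 1150 = 813 × 1150 mm
P2: ⌊1150/2⌋ × 813 = 575 × 813 mm
P3: ⌊813/2⌋ × 575 = 406 × 575 mm
P4: ⌊575/2⌋ × 406 = 287 × 406 mm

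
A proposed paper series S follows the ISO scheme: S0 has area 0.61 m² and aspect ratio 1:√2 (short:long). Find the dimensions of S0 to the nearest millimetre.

657 × 929 mm

Let the short side be w mm. Then w · w√2 = 0.61 m² = 610,000 mm².
w² = 610,000/√2, so w ≈ 656.8 mm; long side = w√2 ≈ 928.8 mm.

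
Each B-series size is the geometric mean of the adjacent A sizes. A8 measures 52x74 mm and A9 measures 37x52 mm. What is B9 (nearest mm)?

44 × 62 mm

Short side: √(52 · 37) = √1924 ≈ 43.9 → 44 mm
Long side: √(74 · 52) = √3848 ≈ 62.0 → 62 mm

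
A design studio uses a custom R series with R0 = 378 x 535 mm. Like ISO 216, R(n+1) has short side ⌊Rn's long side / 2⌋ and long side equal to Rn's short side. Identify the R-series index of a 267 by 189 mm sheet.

R2

R0: 378 × 535 mm
R1: 267 × 378 mm
R2: 189 × 267 mm
R3: 133 × 189 mm
→ matches R2.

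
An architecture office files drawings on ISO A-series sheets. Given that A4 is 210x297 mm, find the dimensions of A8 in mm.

A5: ⌊297/2⌋ × 210 = 148 × 210 mm
A6: ⌊210/2⌋ × 148 = 105 × 148 mm
A7: ⌊148/2⌋ × 105 = 74 × 105 mm
A8: ⌊105/2⌋ × 74 = 52 × 74 mm

52 × 74 mm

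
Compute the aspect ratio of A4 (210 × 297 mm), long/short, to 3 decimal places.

297 / 210 = 1.414
Matches √2 ≈ 1.414 — the ISO 216 defining ratio.

1.414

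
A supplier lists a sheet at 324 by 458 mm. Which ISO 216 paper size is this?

Aspect ratio 458/324 ≈ 1.414 — close to the ISO √2 ≈ 1.414.
In the C-series (envelope sizes, between A and B): C3 = 324 × 458 mm.

C3 (324 × 458 mm)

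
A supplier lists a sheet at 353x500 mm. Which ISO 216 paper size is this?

Aspect ratio 500/353 ≈ 1.416 — close to the ISO √2 ≈ 1.414.
In the B-series (B0 = 1000 × 1414 mm): B3 = 353 × 500 mm.

B3 (353 × 500 mm)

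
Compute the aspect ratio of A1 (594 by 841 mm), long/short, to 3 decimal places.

1.416

841 / 594 = 1.416
ISO 216 targets √2 ≈ 1.414; the +0.002 deviation is from mm rounding.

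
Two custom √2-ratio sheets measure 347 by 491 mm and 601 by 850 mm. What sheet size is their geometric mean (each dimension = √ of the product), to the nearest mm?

457 × 646 mm

Short side: √(347 · 601) = √208547 ≈ 456.7 → 457 mm
Long side: √(491 · 850) = √417350 ≈ 646.0 → 646 mm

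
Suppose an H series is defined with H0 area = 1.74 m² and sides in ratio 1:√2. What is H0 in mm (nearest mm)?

1109 × 1569 mm

Let the short side be w mm. Then w · w√2 = 1.74 m² = 1,740,000 mm².
w² = 1,740,000/√2, so w ≈ 1109.2 mm; long side = w√2 ≈ 1568.7 mm.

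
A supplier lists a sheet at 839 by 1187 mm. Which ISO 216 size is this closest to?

A0 (841 × 1189 mm)

Aspect ratio 1187/839 ≈ 1.415 — close to the ISO √2 ≈ 1.414.
In the A-series (A0 area = 1 m²): A0 = 841 × 1189 mm.
Off by 4 mm total — nearest standard size.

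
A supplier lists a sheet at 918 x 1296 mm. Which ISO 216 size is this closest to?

Aspect ratio 1296/918 ≈ 1.412 — close to the ISO √2 ≈ 1.414.
In the C-series (envelope sizes, between A and B): C0 = 917 × 1297 mm.
Off by 2 mm total — nearest standard size.

C0 (917 × 1297 mm)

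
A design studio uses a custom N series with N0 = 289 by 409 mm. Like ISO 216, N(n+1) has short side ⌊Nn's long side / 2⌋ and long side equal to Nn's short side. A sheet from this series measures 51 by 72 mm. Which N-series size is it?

N0: 289 × 409 mm
N1: 204 × 289 mm
N2: 144 × 204 mm
N3: 102 × 144 mm
N4: 72 × 102 mm
N5: 51 × 72 mm
N6: 36 × 51 mm
→ matches N5.

N5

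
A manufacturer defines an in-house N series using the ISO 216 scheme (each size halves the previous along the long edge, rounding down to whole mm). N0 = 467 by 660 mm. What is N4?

116 × 165 mm

N1 = 330 × 467 mm (from N0 by 1 halving).
N2: ⌊467/2⌋ × 330 = 233 × 330 mm
N3: ⌊330/2⌋ × 233 = 165 × 233 mm
N4: ⌊233/2⌋ × 165 = 116 × 165 mm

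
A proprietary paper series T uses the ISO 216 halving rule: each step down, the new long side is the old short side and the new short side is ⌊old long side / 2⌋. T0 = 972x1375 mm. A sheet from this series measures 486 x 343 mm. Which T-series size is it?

T3

T0: 972 × 1375 mm
T1: 687 × 972 mm
T2: 486 × 687 mm
T3: 343 × 486 mm
T4: 243 × 343 mm
→ matches T3.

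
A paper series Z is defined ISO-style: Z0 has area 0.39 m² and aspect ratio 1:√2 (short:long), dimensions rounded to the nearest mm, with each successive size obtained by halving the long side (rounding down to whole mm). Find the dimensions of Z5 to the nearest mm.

Let Z0's short side be w mm. w · w√2 = 0.39 m² = 390,000 mm², so w ≈ 525.1 mm and w√2 ≈ 742.7 mm → Z0 = 525 × 743 mm.
Z1: ⌊743/2⌋ × 525 = 371 × 525 mm
Z2: ⌊525/2⌋ × 371 = 262 × 371 mm
Z3: ⌊371/2⌋ × 262 = 185 × 262 mm
Z4: ⌊262/2⌋ × 185 = 131 × 185 mm
Z5: ⌊185/2⌋ × 131 = 92 × 131 mm

92 × 131 mm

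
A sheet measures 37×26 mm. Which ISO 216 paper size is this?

A10 (26 × 37 mm)

Aspect ratio 37/26 ≈ 1.423 — close to the ISO √2 ≈ 1.414.
In the A-series (A0 area = 1 m²): A10 = 26 × 37 mm.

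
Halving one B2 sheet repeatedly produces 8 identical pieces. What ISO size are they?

B5

8 = 2^3, so 3 halving steps.
B2 → B3 → … → B5 after 3 steps.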